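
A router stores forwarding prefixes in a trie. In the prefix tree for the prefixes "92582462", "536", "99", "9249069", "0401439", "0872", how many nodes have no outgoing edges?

Leaves are exactly the stored words that no other stored word extends.
Those words: "0401439", "0872", "536", "9249069", "92582462", "99"
Leaf count: 6

6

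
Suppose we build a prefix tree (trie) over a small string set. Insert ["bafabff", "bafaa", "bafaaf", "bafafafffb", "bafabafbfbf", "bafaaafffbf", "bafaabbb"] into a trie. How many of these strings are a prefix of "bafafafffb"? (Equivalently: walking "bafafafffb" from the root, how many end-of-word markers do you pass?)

Traverse "bafafafffb" character by character; count nodes along the way that are marked as word ends.
Prefixes of the query that are stored words: "bafafafffb"
Count: 1

1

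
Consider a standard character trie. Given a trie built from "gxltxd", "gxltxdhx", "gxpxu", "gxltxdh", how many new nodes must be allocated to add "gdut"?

The longest prefix of "gdut" already in the trie is "g" (length 1).
Each of the 3 remaining characters creates one node.

3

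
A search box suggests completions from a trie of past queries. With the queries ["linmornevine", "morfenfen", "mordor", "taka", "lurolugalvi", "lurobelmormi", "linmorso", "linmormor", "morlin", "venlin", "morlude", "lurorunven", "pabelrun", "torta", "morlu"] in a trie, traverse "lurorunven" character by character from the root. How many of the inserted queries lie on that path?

Check each prefix of "lurorunven" against the stored set — each match is an end-marker on the path.
Prefixes of the query that are stored words: "lurorunven"
Count: 1

1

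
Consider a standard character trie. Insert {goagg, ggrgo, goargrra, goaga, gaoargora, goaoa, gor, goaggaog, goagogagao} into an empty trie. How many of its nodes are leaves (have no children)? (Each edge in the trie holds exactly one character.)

8

Leaves are exactly the stored words that no other stored word extends.
Those words: "gaoargora", "ggrgo", "goaga", "goaggaog", "goagogagao", "goaoa", "goargrra", "gor"
Leaf count: 8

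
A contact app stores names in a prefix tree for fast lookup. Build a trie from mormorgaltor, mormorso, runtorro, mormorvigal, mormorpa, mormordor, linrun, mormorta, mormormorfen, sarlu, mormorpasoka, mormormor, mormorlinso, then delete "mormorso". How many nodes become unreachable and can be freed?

A node on "mormorso"'s path can go only if nothing else ends at it or branches off below it.
The suffix "so" (2 nodes) is used only by "mormorso"; the node for "mormor" still has the child "g", so pruning stops there.
Nodes removed: 2

2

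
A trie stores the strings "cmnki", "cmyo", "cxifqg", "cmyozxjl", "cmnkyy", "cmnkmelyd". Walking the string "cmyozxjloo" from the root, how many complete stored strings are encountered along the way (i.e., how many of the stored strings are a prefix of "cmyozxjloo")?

Walk "cmyozxjloo" from the root; an end-of-word marker is hit whenever a stored word is a prefix of "cmyozxjloo".
Prefixes of the query that are stored words: "cmyo", "cmyozxjl"
Count: 2

2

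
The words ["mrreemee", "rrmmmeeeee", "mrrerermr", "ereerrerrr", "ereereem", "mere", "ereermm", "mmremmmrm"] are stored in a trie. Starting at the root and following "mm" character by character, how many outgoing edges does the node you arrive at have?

1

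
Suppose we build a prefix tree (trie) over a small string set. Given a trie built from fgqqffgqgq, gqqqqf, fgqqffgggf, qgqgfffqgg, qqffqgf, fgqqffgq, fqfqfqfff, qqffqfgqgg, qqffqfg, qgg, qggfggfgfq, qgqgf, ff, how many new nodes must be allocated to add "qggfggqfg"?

"qggfgg" is already a path in the trie; the remaining "qfg" must be added.
New nodes needed: |"qggfggqfg"| − 6 = 9 − 6 = 3.

3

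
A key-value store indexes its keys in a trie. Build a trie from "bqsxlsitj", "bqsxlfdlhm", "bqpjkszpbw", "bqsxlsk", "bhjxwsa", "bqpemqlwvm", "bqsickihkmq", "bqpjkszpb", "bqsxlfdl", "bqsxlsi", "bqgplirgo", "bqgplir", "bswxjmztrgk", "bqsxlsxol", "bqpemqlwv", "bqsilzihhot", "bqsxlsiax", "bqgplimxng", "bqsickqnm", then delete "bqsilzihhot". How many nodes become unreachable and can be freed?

A node on "bqsilzihhot"'s path can go only if nothing else ends at it or branches off below it.
The suffix "lzihhot" (7 nodes) is used only by "bqsilzihhot"; the node for "bqsi" still has the child "c", so pruning stops there.
Nodes removed: 7

7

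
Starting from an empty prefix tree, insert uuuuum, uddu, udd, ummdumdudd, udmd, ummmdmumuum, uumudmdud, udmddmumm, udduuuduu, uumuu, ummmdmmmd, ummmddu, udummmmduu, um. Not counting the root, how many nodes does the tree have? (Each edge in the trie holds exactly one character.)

59

Insert word by word; a character creates a node only if that edge doesn't already exist:
  "uuuuum" → 6 new (u, u, u, u, u, m)
  "uddu" → prefix "u" already present; 3 new (d, d, u)
  "udd" → prefix "udd" already present; 0 new (none)
  "ummdumdudd" → prefix "u" already present; 9 new (m, m, d, u, m, d, u, d, d)
  "udmd" → prefix "ud" already present; 2 new (m, d)
  "ummmdmumuum" → prefix "umm" already present; 8 new (m, d, m, u, m, u, u, m)
  "uumudmdud" → prefix "uu" already present; 7 new (m, u, d, m, d, u, d)
  "udmddmumm" → prefix "udmd" already present; 5 new (d, m, u, m, m)
  "udduuuduu" → prefix "uddu" already present; 5 new (u, u, d, u, u)
  "uumuu" → prefix "uumu" already present; 1 new (u)
  "ummmdmmmd" → prefix "ummmdm" already present; 3 new (m, m, d)
  "ummmddu" → prefix "ummmd" already present; 2 new (d, u)
  "udummmmduu" → prefix "ud" already present; 8 new (u, m, m, m, m, d, u, u)
  "um" → prefix "um" already present; 0 new (none)
Total nodes = 6 + 3 + 0 + 9 + 2 + 8 + 7 + 5 + 5 + 1 + 3 + 2 + 8 + 0 = 59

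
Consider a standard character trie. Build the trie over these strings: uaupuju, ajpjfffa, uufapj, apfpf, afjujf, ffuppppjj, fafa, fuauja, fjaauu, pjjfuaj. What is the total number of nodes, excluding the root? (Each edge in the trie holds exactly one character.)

Count nodes per top-level branch (shared prefixes stored once):
  'a'-branch (afjujf, ajpjfffa, apfpf): 17 nodes
  'f'-branch (fafa, ffuppppjj, fjaauu, fuauja): 22 nodes
  'p'-branch (pjjfuaj): 7 nodes
  'u'-branch (uaupuju, uufapj): 12 nodes
Sum: 58

58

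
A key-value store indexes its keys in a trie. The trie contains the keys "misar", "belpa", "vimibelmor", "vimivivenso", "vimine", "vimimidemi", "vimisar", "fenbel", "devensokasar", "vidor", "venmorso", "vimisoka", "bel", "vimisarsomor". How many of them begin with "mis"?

Filter for entries beginning with "mis":
Matches: "misar"
Count: 1

1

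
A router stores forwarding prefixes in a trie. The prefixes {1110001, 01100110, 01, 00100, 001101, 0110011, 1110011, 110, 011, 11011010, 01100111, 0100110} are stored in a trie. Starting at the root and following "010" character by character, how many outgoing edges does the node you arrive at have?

Walk "010" from the root, arriving at one node.
Distinct next characters after "010": 0.
That node has 1 child edge.

1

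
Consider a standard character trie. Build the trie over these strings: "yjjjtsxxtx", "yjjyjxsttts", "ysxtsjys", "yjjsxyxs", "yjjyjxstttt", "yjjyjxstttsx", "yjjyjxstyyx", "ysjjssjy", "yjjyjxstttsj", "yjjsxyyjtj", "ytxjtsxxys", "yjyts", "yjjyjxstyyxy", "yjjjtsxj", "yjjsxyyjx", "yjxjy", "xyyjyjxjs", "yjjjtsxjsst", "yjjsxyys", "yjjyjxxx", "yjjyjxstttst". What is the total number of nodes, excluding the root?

For each word, the new-node count is its length minus the longest prefix already in the trie:
  "yjjjtsxxtx" → 10 new (y, j, j, j, t, s, x, x, t, x)
  "yjjyjxsttts" → prefix "yjj" already present; 8 new (y, j, x, s, t, t, t, s)
  "ysxtsjys" → prefix "y" already present; 7 new (s, x, t, s, j, y, s)
  "yjjsxyxs" → prefix "yjj" already present; 5 new (s, x, y, x, s)
  "yjjyjxstttt" → prefix "yjjyjxsttt" already present; 1 new (t)
  "yjjyjxstttsx" → prefix "yjjyjxsttts" already present; 1 new (x)
  "yjjyjxstyyx" → prefix "yjjyjxst" already present; 3 new (y, y, x)
  "ysjjssjy" → prefix "ys" already present; 6 new (j, j, s, s, j, y)
  "yjjyjxstttsj" → prefix "yjjyjxsttts" already present; 1 new (j)
  "yjjsxyyjtj" → prefix "yjjsxy" already present; 4 new (y, j, t, j)
  "ytxjtsxxys" → prefix "y" already present; 9 new (t, x, j, t, s, x, x, y, s)
  "yjyts" → prefix "yj" already present; 3 new (y, t, s)
  "yjjyjxstyyxy" → prefix "yjjyjxstyyx" already present; 1 new (y)
  "yjjjtsxj" → prefix "yjjjtsx" already present; 1 new (j)
  "yjjsxyyjx" → prefix "yjjsxyyj" already present; 1 new (x)
  "yjxjy" → prefix "yj" already present; 3 new (x, j, y)
  "xyyjyjxjs" → 9 new (x, y, y, j, y, j, x, j, s)
  "yjjjtsxjsst" → prefix "yjjjtsxj" already present; 3 new (s, s, t)
  "yjjsxyys" → prefix "yjjsxyy" already present; 1 new (s)
  "yjjyjxxx" → prefix "yjjyjx" already present; 2 new (x, x)
  "yjjyjxstttst" → prefix "yjjyjxsttts" already present; 1 new (t)
Total nodes = 10 + 8 + 7 + 5 + 1 + 1 + 3 + 6 + 1 + 4 + 9 + 3 + 1 + 1 + 1 + 3 + 9 + 3 + 1 + 2 + 1 = 80

80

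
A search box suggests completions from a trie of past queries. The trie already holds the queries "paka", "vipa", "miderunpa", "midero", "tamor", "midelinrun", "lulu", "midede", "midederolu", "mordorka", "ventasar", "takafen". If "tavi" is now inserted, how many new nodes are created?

"ta" is already a path in the trie; the remaining "vi" must be added.
Each of the 2 remaining characters creates one node.

2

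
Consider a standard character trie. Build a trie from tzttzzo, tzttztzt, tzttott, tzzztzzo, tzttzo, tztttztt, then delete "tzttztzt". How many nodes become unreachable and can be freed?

Walk "tzttztzt" from the leaf back toward the root, removing each node that no remaining word uses.
The suffix "tzt" (3 nodes) is used only by "tzttztzt"; the node for "tzttz" still has the child "z", so pruning stops there.
Nodes removed: 3

3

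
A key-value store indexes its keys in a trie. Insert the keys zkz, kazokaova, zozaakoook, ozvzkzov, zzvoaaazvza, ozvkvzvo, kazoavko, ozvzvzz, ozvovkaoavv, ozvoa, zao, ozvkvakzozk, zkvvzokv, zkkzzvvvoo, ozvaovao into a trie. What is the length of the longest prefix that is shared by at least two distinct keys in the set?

Equivalently: take the maximum, over all pairs, of their longest common prefix length.
"ozvkvakzozk" and "ozvkvzvo" agree on "ozvkv" (5 characters) before diverging; nothing deeper is shared.
Longest shared-prefix length: 5

5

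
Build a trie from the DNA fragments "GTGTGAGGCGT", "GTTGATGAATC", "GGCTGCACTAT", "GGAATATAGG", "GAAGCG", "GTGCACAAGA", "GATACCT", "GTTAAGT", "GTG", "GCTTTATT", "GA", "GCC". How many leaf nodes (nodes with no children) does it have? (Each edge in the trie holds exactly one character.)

10

Leaves are exactly the stored words that no other stored word extends.
Those words: "GAAGCG", "GATACCT", "GCC", "GCTTTATT", "GGAATATAGG", "GGCTGCACTAT", "GTGCACAAGA", "GTGTGAGGCGT", "GTTAAGT", "GTTGATGAATC"
Leaf count: 10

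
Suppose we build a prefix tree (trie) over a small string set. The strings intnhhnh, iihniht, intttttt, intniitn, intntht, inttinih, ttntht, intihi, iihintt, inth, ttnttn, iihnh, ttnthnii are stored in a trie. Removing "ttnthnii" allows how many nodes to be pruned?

3

After clearing the end-marker at "ttnthnii", prune upward until reaching a node still needed by another word.
The suffix "nii" (3 nodes) is used only by "ttnthnii"; the node for "ttnth" still has the child "t", so pruning stops there.
Nodes removed: 3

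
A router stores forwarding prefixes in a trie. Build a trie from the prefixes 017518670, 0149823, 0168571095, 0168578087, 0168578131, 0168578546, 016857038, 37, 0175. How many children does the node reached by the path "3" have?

Walk "3" from the root, arriving at one node.
Distinct next characters after "3": 7.
That node has 1 child edge.

1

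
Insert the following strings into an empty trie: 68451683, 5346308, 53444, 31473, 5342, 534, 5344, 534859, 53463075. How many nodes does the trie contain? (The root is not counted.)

Trie structure (* marks end of a word):
(root)
├─ 3
│  └─ 1
│     └─ 4
│        └─ 7
│           └─ 3 *
├─ 5
│  └─ 3
│     └─ 4 *
│        ├─ 2 *
│        ├─ 4 *
│        │  └─ 4 *
│        ├─ 6
│        │  └─ 3
│        │     └─ 0
│        │        ├─ 7
│        │        │  └─ 5 *
│        │        └─ 8 *
│        └─ 8
│           └─ 5
│              └─ 9 *
└─ 6
   └─ 8
      └─ 4
         └─ 5
            └─ 1
               └─ 6
                  └─ 8
                     └─ 3 *
Counting every labelled node above: 28.

28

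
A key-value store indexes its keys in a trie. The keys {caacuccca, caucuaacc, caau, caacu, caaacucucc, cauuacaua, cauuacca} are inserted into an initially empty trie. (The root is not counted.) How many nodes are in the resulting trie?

32

Count nodes per top-level branch (shared prefixes stored once):
  'c'-branch (caaacucucc, caacu, caacuccca, caau, caucuaacc, cauuacaua, cauuacca): 32 nodes
Sum: 32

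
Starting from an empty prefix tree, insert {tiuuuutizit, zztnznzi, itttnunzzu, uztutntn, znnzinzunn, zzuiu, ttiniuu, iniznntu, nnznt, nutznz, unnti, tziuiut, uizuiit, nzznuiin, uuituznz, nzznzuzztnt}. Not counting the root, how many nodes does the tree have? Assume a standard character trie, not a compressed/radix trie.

Insert word by word; a character creates a node only if that edge doesn't already exist:
  "tiuuuutizit" → 11 new (t, i, u, u, u, u, t, i, z, i, t)
  "zztnznzi" → 8 new (z, z, t, n, z, n, z, i)
  "itttnunzzu" → 10 new (i, t, t, t, n, u, n, z, z, u)
  "uztutntn" → 8 new (u, z, t, u, t, n, t, n)
  "znnzinzunn" → prefix "z" already present; 9 new (n, n, z, i, n, z, u, n, n)
  "zzuiu" → prefix "zz" already present; 3 new (u, i, u)
  "ttiniuu" → prefix "t" already present; 6 new (t, i, n, i, u, u)
  "iniznntu" → prefix "i" already present; 7 new (n, i, z, n, n, t, u)
  "nnznt" → 5 new (n, n, z, n, t)
  "nutznz" → prefix "n" already present; 5 new (u, t, z, n, z)
  "unnti" → prefix "u" already present; 4 new (n, n, t, i)
  "tziuiut" → prefix "t" already present; 6 new (z, i, u, i, u, t)
  "uizuiit" → prefix "u" already present; 6 new (i, z, u, i, i, t)
  "nzznuiin" → prefix "n" already present; 7 new (z, z, n, u, i, i, n)
  "uuituznz" → prefix "u" already present; 7 new (u, i, t, u, z, n, z)
  "nzznzuzztnt" → prefix "nzzn" already present; 7 new (z, u, z, z, t, n, t)
Total nodes = 11 + 8 + 10 + 8 + 9 + 3 + 6 + 7 + 5 + 5 + 4 + 6 + 6 + 7 + 7 + 7 = 109

109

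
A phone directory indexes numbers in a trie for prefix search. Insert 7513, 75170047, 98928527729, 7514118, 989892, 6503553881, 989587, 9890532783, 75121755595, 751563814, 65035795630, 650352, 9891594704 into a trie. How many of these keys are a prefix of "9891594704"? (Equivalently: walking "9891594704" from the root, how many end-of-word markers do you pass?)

1

Traverse "9891594704" character by character; count nodes along the way that are marked as word ends.
Prefixes of the query that are stored words: "9891594704"
Count: 1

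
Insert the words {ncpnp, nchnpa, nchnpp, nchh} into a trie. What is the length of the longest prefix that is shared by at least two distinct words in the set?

Equivalently: take the maximum, over all pairs, of their longest common prefix length.
e.g. "nchnpa" and "nchnpp" share the prefix "nchnp" of length 5; no pair shares a longer one.
Longest shared-prefix length: 5

5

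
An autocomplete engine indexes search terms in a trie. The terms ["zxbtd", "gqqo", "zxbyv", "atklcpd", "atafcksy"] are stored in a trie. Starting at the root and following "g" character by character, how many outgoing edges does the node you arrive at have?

Walk "g" from the root, arriving at one node.
Distinct next characters after "g": q.
That node has 1 child edge.

1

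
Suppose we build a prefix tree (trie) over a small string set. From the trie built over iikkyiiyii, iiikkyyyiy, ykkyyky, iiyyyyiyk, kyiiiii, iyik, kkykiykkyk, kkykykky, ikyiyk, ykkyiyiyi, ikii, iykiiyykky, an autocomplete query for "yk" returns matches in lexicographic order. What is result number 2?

ykkyyky

DFS of the "yk" subtree visits, in order: "ykkyiyiyi", "ykkyyky"
The 2nd is ykkyyky.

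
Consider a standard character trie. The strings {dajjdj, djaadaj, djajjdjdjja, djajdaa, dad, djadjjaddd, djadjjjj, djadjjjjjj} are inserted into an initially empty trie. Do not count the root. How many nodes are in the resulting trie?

For each word, the new-node count is its length minus the longest prefix already in the trie:
  "dajjdj" → 6 new (d, a, j, j, d, j)
  "djaadaj" → prefix "d" already present; 6 new (j, a, a, d, a, j)
  "djajjdjdjja" → prefix "dja" already present; 8 new (j, j, d, j, d, j, j, a)
  "djajdaa" → prefix "djaj" already present; 3 new (d, a, a)
  "dad" → prefix "da" already present; 1 new (d)
  "djadjjaddd" → prefix "dja" already present; 7 new (d, j, j, a, d, d, d)
  "djadjjjj" → prefix "djadjj" already present; 2 new (j, j)
  "djadjjjjjj" → prefix "djadjjjj" already present; 2 new (j, j)
Total nodes = 6 + 6 + 8 + 3 + 1 + 7 + 2 + 2 = 35

35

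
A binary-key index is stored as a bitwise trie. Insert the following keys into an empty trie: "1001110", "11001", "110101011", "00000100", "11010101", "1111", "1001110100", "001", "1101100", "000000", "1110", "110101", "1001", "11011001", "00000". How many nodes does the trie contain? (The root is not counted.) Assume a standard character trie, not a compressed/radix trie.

For each word, the new-node count is its length minus the longest prefix already in the trie:
  "1001110" → 7 new (1, 0, 0, 1, 1, 1, 0)
  "11001" → prefix "1" already present; 4 new (1, 0, 0, 1)
  "110101011" → prefix "110" already present; 6 new (1, 0, 1, 0, 1, 1)
  "00000100" → 8 new (0, 0, 0, 0, 0, 1, 0, 0)
  "11010101" → prefix "11010101" already present; 0 new (none)
  "1111" → prefix "11" already present; 2 new (1, 1)
  "1001110100" → prefix "1001110" already present; 3 new (1, 0, 0)
  "001" → prefix "00" already present; 1 new (1)
  "1101100" → prefix "1101" already present; 3 new (1, 0, 0)
  "000000" → prefix "00000" already present; 1 new (0)
  "1110" → prefix "111" already present; 1 new (0)
  "110101" → prefix "110101" already present; 0 new (none)
  "1001" → prefix "1001" already present; 0 new (none)
  "11011001" → prefix "1101100" already present; 1 new (1)
  "00000" → prefix "00000" already present; 0 new (none)
Total nodes = 7 + 4 + 6 + 8 + 0 + 2 + 3 + 1 + 3 + 1 + 1 + 0 + 0 + 1 + 0 = 37

37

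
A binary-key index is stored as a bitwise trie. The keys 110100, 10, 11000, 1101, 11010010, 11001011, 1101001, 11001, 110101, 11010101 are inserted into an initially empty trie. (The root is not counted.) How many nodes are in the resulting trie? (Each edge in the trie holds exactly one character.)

18

Trie structure (* marks end of a word):
(root)
└─ 1
   ├─ 0 *
   └─ 1
      └─ 0
         ├─ 0
         │  ├─ 0 *
         │  └─ 1 *
         │     └─ 0
         │        └─ 1
         │           └─ 1 *
         └─ 1 *
            └─ 0
               ├─ 0 *
               │  └─ 1 *
               │     └─ 0 *
               └─ 1 *
                  └─ 0
                     └─ 1 *
Counting every labelled node above: 18.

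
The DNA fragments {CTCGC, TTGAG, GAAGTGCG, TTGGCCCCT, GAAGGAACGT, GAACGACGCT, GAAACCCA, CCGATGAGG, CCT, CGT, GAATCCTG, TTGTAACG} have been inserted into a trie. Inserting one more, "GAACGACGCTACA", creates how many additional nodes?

3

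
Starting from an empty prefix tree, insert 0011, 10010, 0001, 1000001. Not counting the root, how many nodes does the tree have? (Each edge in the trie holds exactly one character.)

Trie structure (* marks end of a word):
(root)
├─ 0
│  └─ 0
│     ├─ 0
│     │  └─ 1 *
│     └─ 1
│        └─ 1 *
└─ 1
   └─ 0
      └─ 0
         ├─ 0
         │  └─ 0
         │     └─ 0
         │        └─ 1 *
         └─ 1
            └─ 0 *
Counting every labelled node above: 15.

15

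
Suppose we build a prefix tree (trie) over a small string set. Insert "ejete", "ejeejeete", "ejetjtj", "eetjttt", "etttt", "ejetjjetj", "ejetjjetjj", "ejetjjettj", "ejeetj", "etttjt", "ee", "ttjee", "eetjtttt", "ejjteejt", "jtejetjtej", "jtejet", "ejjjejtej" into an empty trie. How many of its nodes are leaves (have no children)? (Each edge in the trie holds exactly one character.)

13

Leaves are exactly the stored words that no other stored word extends.
Those words: "eetjtttt", "ejeejeete", "ejeetj", "ejete", "ejetjjetjj", "ejetjjettj", "ejetjtj", "ejjjejtej", "ejjteejt", "etttjt", "etttt", "jtejetjtej", "ttjee"
Leaf count: 13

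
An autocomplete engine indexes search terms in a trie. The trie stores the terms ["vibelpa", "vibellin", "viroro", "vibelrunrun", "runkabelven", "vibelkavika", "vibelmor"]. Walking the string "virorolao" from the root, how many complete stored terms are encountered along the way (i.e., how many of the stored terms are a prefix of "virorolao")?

1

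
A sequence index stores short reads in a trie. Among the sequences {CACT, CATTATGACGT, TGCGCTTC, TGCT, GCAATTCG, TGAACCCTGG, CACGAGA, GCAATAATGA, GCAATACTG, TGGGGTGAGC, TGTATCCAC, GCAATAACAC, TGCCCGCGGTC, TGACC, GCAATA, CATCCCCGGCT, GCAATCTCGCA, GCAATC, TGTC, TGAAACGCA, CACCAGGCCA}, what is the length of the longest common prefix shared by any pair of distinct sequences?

7

The deepest shared node is where two words last agree before diverging.
"GCAATAACAC" and "GCAATAATGA" agree on "GCAATAA" (7 characters) before diverging; nothing deeper is shared.
Longest shared-prefix length: 7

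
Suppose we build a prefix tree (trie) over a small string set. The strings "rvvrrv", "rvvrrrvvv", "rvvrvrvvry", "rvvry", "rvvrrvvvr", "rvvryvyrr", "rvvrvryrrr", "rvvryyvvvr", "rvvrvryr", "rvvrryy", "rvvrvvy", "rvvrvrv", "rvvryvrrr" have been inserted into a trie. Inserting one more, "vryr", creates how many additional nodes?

"vryr" shares no prefix with any stored word, so all 4 characters open new nodes.
4 − 0 = 4 new nodes.

4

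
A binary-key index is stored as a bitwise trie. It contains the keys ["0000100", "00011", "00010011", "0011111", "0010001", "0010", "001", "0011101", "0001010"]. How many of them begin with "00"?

9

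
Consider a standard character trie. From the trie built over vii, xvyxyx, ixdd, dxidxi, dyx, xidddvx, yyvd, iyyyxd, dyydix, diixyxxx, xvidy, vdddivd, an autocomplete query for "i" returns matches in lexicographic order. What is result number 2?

Words with prefix "i", in lexicographic order: "ixdd", "iyyyxd"
The 2nd is iyyyxd.

iyyyxd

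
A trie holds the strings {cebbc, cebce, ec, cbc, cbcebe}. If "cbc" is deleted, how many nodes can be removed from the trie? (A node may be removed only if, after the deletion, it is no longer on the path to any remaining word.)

After clearing the end-marker at "cbc", prune upward until reaching a node still needed by another word.
Every node on "cbc" is still needed (e.g. by "cbcebe"), so nothing is freed.
Nodes removed: 0

0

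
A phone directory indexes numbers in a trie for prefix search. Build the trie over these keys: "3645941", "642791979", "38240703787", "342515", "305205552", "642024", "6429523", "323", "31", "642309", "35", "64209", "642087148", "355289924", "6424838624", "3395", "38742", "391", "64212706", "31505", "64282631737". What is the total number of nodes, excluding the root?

97

For each word, the new-node count is its length minus the longest prefix already in the trie:
  "3645941" → 7 new (3, 6, 4, 5, 9, 4, 1)
  "642791979" → 9 new (6, 4, 2, 7, 9, 1, 9, 7, 9)
  "38240703787" → prefix "3" already present; 10 new (8, 2, 4, 0, 7, 0, 3, 7, 8, 7)
  "342515" → prefix "3" already present; 5 new (4, 2, 5, 1, 5)
  "305205552" → prefix "3" already present; 8 new (0, 5, 2, 0, 5, 5, 5, 2)
  "642024" → prefix "642" already present; 3 new (0, 2, 4)
  "6429523" → prefix "642" already present; 4 new (9, 5, 2, 3)
  "323" → prefix "3" already present; 2 new (2, 3)
  "31" → prefix "3" already present; 1 new (1)
  "642309" → prefix "642" already present; 3 new (3, 0, 9)
  "35" → prefix "3" already present; 1 new (5)
  "64209" → prefix "6420" already present; 1 new (9)
  "642087148" → prefix "6420" already present; 5 new (8, 7, 1, 4, 8)
  "355289924" → prefix "35" already present; 7 new (5, 2, 8, 9, 9, 2, 4)
  "6424838624" → prefix "642" already present; 7 new (4, 8, 3, 8, 6, 2, 4)
  "3395" → prefix "3" already present; 3 new (3, 9, 5)
  "38742" → prefix "38" already present; 3 new (7, 4, 2)
  "391" → prefix "3" already present; 2 new (9, 1)
  "64212706" → prefix "642" already present; 5 new (1, 2, 7, 0, 6)
  "31505" → prefix "31" already present; 3 new (5, 0, 5)
  "64282631737" → prefix "642" already present; 8 new (8, 2, 6, 3, 1, 7, 3, 7)
Total nodes = 7 + 9 + 10 + 5 + 8 + 3 + 4 + 2 + 1 + 3 + 1 + 1 + 5 + 7 + 7 + 3 + 3 + 2 + 5 + 3 + 8 = 97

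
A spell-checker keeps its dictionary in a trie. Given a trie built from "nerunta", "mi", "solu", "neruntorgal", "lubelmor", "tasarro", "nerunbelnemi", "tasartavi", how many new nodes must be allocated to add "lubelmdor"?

"lubelm" is already a path in the trie; the remaining "dor" must be added.
Each of the 3 remaining characters creates one node.

3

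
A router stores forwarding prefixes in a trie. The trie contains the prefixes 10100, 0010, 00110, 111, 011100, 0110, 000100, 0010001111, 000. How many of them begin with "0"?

7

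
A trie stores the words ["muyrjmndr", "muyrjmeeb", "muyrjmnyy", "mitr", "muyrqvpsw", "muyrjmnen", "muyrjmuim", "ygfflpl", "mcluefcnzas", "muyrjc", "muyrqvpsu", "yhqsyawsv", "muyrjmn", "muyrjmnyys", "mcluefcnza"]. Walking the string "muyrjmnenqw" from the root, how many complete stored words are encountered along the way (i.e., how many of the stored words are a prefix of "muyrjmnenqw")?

2

Traverse "muyrjmnenqw" character by character; count nodes along the way that are marked as word ends.
Prefixes of the query that are stored words: "muyrjmn", "muyrjmnen"
Count: 2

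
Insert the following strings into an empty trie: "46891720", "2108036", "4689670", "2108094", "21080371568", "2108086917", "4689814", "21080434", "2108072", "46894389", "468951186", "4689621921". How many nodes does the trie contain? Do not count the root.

52

Insert word by word; a character creates a node only if that edge doesn't already exist:
  "46891720" → 8 new (4, 6, 8, 9, 1, 7, 2, 0)
  "2108036" → 7 new (2, 1, 0, 8, 0, 3, 6)
  "4689670" → prefix "4689" already present; 3 new (6, 7, 0)
  "2108094" → prefix "21080" already present; 2 new (9, 4)
  "21080371568" → prefix "210803" already present; 5 new (7, 1, 5, 6, 8)
  "2108086917" → prefix "21080" already present; 5 new (8, 6, 9, 1, 7)
  "4689814" → prefix "4689" already present; 3 new (8, 1, 4)
  "21080434" → prefix "21080" already present; 3 new (4, 3, 4)
  "2108072" → prefix "21080" already present; 2 new (7, 2)
  "46894389" → prefix "4689" already present; 4 new (4, 3, 8, 9)
  "468951186" → prefix "4689" already present; 5 new (5, 1, 1, 8, 6)
  "4689621921" → prefix "46896" already present; 5 new (2, 1, 9, 2, 1)
Total nodes = 8 + 7 + 3 + 2 + 5 + 5 + 3 + 3 + 2 + 4 + 5 + 5 = 52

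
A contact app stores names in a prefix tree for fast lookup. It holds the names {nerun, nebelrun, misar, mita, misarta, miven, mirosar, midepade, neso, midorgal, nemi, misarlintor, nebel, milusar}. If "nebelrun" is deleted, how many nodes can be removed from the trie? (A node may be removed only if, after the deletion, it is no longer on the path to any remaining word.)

3

After clearing the end-marker at "nebelrun", prune upward until reaching a node still needed by another word.
The suffix "run" (3 nodes) is used only by "nebelrun"; "nebel" is itself a stored word, so pruning stops there.
Nodes removed: 3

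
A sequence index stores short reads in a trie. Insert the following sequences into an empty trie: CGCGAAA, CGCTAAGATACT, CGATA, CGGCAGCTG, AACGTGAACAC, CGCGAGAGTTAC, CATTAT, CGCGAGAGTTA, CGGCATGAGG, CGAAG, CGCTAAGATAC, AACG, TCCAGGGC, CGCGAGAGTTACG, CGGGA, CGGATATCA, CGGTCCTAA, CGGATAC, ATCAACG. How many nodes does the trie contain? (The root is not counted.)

86

Insert word by word; a character creates a node only if that edge doesn't already exist:
  "CGCGAAA" → 7 new (C, G, C, G, A, A, A)
  "CGCTAAGATACT" → prefix "CGC" already present; 9 new (T, A, A, G, A, T, A, C, T)
  "CGATA" → prefix "CG" already present; 3 new (A, T, A)
  "CGGCAGCTG" → prefix "CG" already present; 7 new (G, C, A, G, C, T, G)
  "AACGTGAACAC" → 11 new (A, A, C, G, T, G, A, A, C, A, C)
  "CGCGAGAGTTAC" → prefix "CGCGA" already present; 7 new (G, A, G, T, T, A, C)
  "CATTAT" → prefix "C" already present; 5 new (A, T, T, A, T)
  "CGCGAGAGTTA" → prefix "CGCGAGAGTTA" already present; 0 new (none)
  "CGGCATGAGG" → prefix "CGGCA" already present; 5 new (T, G, A, G, G)
  "CGAAG" → prefix "CGA" already present; 2 new (A, G)
  "CGCTAAGATAC" → prefix "CGCTAAGATAC" already present; 0 new (none)
  "AACG" → prefix "AACG" already present; 0 new (none)
  "TCCAGGGC" → 8 new (T, C, C, A, G, G, G, C)
  "CGCGAGAGTTACG" → prefix "CGCGAGAGTTAC" already present; 1 new (G)
  "CGGGA" → prefix "CGG" already present; 2 new (G, A)
  "CGGATATCA" → prefix "CGG" already present; 6 new (A, T, A, T, C, A)
  "CGGTCCTAA" → prefix "CGG" already present; 6 new (T, C, C, T, A, A)
  "CGGATAC" → prefix "CGGATA" already present; 1 new (C)
  "ATCAACG" → prefix "A" already present; 6 new (T, C, A, A, C, G)
Total nodes = 7 + 9 + 3 + 7 + 11 + 7 + 5 + 0 + 5 + 2 + 0 + 0 + 8 + 1 + 2 + 6 + 6 + 1 + 6 = 86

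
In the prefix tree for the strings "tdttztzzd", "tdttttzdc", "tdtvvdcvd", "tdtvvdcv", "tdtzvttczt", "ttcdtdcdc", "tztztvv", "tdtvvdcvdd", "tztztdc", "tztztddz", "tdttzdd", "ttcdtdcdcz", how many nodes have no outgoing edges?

Leaves are exactly the stored words that no other stored word extends.
Those words: "tdttttzdc", "tdttzdd", "tdttztzzd", "tdtvvdcvdd", "tdtzvttczt", "ttcdtdcdcz", "tztztdc", "tztztddz", "tztztvv"
Leaf count: 9

9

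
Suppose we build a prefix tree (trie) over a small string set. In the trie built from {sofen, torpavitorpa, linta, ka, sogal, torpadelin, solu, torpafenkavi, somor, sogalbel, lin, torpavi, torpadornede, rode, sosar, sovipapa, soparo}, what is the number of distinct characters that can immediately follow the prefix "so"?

7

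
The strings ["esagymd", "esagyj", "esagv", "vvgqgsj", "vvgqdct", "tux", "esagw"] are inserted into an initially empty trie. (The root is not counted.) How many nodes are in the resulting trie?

23

Insert word by word; a character creates a node only if that edge doesn't already exist:
  "esagymd" → 7 new (e, s, a, g, y, m, d)
  "esagyj" → prefix "esagy" already present; 1 new (j)
  "esagv" → prefix "esag" already present; 1 new (v)
  "vvgqgsj" → 7 new (v, v, g, q, g, s, j)
  "vvgqdct" → prefix "vvgq" already present; 3 new (d, c, t)
  "tux" → 3 new (t, u, x)
  "esagw" → prefix "esag" already present; 1 new (w)
Total nodes = 7 + 1 + 1 + 7 + 3 + 3 + 1 = 23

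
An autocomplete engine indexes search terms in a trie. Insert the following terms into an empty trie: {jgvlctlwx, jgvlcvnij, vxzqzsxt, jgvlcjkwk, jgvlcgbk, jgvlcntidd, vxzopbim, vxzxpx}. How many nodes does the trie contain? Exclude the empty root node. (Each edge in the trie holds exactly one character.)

Insert word by word; a character creates a node only if that edge doesn't already exist:
  "jgvlctlwx" → 9 new (j, g, v, l, c, t, l, w, x)
  "jgvlcvnij" → prefix "jgvlc" already present; 4 new (v, n, i, j)
  "vxzqzsxt" → 8 new (v, x, z, q, z, s, x, t)
  "jgvlcjkwk" → prefix "jgvlc" already present; 4 new (j, k, w, k)
  "jgvlcgbk" → prefix "jgvlc" already present; 3 new (g, b, k)
  "jgvlcntidd" → prefix "jgvlc" already present; 5 new (n, t, i, d, d)
  "vxzopbim" → prefix "vxz" already present; 5 new (o, p, b, i, m)
  "vxzxpx" → prefix "vxz" already present; 3 new (x, p, x)
Total nodes = 9 + 4 + 8 + 4 + 3 + 5 + 5 + 3 = 41

41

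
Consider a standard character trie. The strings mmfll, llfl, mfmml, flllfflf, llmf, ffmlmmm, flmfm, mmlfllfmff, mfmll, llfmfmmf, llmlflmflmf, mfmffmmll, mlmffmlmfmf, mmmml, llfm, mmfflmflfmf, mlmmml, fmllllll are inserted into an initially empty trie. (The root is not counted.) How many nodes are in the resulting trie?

92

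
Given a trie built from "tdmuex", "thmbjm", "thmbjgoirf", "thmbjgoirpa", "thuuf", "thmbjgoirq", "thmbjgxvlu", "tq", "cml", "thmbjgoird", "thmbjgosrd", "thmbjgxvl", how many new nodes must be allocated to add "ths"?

Walking "ths" from the root, the first 2 characters ("th") follow existing edges; "s" is the first miss.
Each of the 1 remaining characters creates one node.

1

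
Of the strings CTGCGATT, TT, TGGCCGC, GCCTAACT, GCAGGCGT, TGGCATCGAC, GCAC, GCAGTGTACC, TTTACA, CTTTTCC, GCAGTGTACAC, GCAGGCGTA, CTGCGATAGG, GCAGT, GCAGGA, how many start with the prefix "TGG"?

2

Walk to "TGG"; the words in its subtree are exactly those with that prefix.
Matches: "TGGCATCGAC", "TGGCCGC"
Count: 2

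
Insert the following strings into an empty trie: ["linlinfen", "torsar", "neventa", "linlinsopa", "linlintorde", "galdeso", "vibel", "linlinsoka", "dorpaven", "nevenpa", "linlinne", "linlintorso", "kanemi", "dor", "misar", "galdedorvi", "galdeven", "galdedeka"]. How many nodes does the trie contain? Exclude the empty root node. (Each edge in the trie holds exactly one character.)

81

Trace insertions, counting only characters that open a new branch:
  "linlinfen" → 9 new (l, i, n, l, i, n, f, e, n)
  "torsar" → 6 new (t, o, r, s, a, r)
  "neventa" → 7 new (n, e, v, e, n, t, a)
  "linlinsopa" → prefix "linlin" already present; 4 new (s, o, p, a)
  "linlintorde" → prefix "linlin" already present; 5 new (t, o, r, d, e)
  "galdeso" → 7 new (g, a, l, d, e, s, o)
  "vibel" → 5 new (v, i, b, e, l)
  "linlinsoka" → prefix "linlinso" already present; 2 new (k, a)
  "dorpaven" → 8 new (d, o, r, p, a, v, e, n)
  "nevenpa" → prefix "neven" already present; 2 new (p, a)
  "linlinne" → prefix "linlin" already present; 2 new (n, e)
  "linlintorso" → prefix "linlintor" already present; 2 new (s, o)
  "kanemi" → 6 new (k, a, n, e, m, i)
  "dor" → prefix "dor" already present; 0 new (none)
  "misar" → 5 new (m, i, s, a, r)
  "galdedorvi" → prefix "galde" already present; 5 new (d, o, r, v, i)
  "galdeven" → prefix "galde" already present; 3 new (v, e, n)
  "galdedeka" → prefix "galded" already present; 3 new (e, k, a)
Total nodes = 9 + 6 + 7 + 4 + 5 + 7 + 5 + 2 + 8 + 2 + 2 + 2 + 6 + 0 + 5 + 5 + 3 + 3 = 81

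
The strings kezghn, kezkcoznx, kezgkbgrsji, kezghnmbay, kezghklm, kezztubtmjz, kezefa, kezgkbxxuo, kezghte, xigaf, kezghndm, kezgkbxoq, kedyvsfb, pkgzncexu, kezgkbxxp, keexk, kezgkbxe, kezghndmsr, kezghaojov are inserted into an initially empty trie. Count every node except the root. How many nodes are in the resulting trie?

Insert word by word; a character creates a node only if that edge doesn't already exist:
  "kezghn" → 6 new (k, e, z, g, h, n)
  "kezkcoznx" → prefix "kez" already present; 6 new (k, c, o, z, n, x)
  "kezgkbgrsji" → prefix "kezg" already present; 7 new (k, b, g, r, s, j, i)
  "kezghnmbay" → prefix "kezghn" already present; 4 new (m, b, a, y)
  "kezghklm" → prefix "kezgh" already present; 3 new (k, l, m)
  "kezztubtmjz" → prefix "kez" already present; 8 new (z, t, u, b, t, m, j, z)
  "kezefa" → prefix "kez" already present; 3 new (e, f, a)
  "kezgkbxxuo" → prefix "kezgkb" already present; 4 new (x, x, u, o)
  "kezghte" → prefix "kezgh" already present; 2 new (t, e)
  "xigaf" → 5 new (x, i, g, a, f)
  "kezghndm" → prefix "kezghn" already present; 2 new (d, m)
  "kezgkbxoq" → prefix "kezgkbx" already present; 2 new (o, q)
  "kedyvsfb" → prefix "ke" already present; 6 new (d, y, v, s, f, b)
  "pkgzncexu" → 9 new (p, k, g, z, n, c, e, x, u)
  "kezgkbxxp" → prefix "kezgkbxx" already present; 1 new (p)
  "keexk" → prefix "ke" already present; 3 new (e, x, k)
  "kezgkbxe" → prefix "kezgkbx" already present; 1 new (e)
  "kezghndmsr" → prefix "kezghndm" already present; 2 new (s, r)
  "kezghaojov" → prefix "kezgh" already present; 5 new (a, o, j, o, v)
Total nodes = 6 + 6 + 7 + 4 + 3 + 8 + 3 + 4 + 2 + 5 + 2 + 2 + 6 + 9 + 1 + 3 + 1 + 2 + 5 = 79

79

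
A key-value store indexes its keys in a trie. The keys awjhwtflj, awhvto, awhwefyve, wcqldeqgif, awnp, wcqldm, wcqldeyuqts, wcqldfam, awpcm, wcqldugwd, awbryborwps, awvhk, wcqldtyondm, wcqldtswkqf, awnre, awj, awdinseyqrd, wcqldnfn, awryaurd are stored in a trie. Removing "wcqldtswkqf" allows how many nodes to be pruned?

A node on "wcqldtswkqf"'s path can go only if nothing else ends at it or branches off below it.
The suffix "swkqf" (5 nodes) is used only by "wcqldtswkqf"; the node for "wcqldt" still has the child "y", so pruning stops there.
Nodes removed: 5

5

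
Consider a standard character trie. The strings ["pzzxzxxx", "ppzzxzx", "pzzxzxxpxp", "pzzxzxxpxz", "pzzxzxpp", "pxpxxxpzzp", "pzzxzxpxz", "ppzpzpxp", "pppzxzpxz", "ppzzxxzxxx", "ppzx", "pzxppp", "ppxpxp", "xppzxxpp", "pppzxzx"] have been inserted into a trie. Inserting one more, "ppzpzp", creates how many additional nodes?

0

"ppzpzp" is already a full path in the trie; only an end-marker is added.
No new nodes are needed: 0.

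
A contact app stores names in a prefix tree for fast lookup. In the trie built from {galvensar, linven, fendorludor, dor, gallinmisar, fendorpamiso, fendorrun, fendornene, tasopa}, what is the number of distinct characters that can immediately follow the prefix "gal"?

Walk "gal" from the root, arriving at one node.
Distinct next characters after "gal": l, v.
That node has 2 child edges.

2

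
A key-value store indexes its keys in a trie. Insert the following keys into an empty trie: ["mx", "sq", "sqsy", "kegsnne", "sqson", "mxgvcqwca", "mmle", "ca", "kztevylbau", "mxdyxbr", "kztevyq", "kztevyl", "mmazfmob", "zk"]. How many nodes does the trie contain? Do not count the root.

50

For each word, the new-node count is its length minus the longest prefix already in the trie:
  "mx" → 2 new (m, x)
  "sq" → 2 new (s, q)
  "sqsy" → prefix "sq" already present; 2 new (s, y)
  "kegsnne" → 7 new (k, e, g, s, n, n, e)
  "sqson" → prefix "sqs" already present; 2 new (o, n)
  "mxgvcqwca" → prefix "mx" already present; 7 new (g, v, c, q, w, c, a)
  "mmle" → prefix "m" already present; 3 new (m, l, e)
  "ca" → 2 new (c, a)
  "kztevylbau" → prefix "k" already present; 9 new (z, t, e, v, y, l, b, a, u)
  "mxdyxbr" → prefix "mx" already present; 5 new (d, y, x, b, r)
  "kztevyq" → prefix "kztevy" already present; 1 new (q)
  "kztevyl" → prefix "kztevyl" already present; 0 new (none)
  "mmazfmob" → prefix "mm" already present; 6 new (a, z, f, m, o, b)
  "zk" → 2 new (z, k)
Total nodes = 2 + 2 + 2 + 7 + 2 + 7 + 3 + 2 + 9 + 5 + 1 + 0 + 6 + 2 = 50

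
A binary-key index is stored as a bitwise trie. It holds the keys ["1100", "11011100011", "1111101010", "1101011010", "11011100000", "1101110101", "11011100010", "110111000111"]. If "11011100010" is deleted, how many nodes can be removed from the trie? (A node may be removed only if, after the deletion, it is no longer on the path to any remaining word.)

1

A node on "11011100010"'s path can go only if nothing else ends at it or branches off below it.
The suffix "0" (1 node) is used only by "11011100010"; the node for "1101110001" still has the child "1", so pruning stops there.
Nodes removed: 1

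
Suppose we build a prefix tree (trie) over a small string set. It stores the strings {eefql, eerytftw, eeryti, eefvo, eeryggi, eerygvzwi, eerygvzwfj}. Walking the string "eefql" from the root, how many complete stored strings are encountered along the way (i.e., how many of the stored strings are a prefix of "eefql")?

Check each prefix of "eefql" against the stored set — each match is an end-marker on the path.
Prefixes of the query that are stored words: "eefql"
Count: 1

1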